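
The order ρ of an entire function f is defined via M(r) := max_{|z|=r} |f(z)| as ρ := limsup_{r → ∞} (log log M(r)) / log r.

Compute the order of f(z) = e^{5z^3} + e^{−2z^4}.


Each summand is entire of order 3 and 4 respectively (as in the single-exponential case). The order of a sum is at most the max of the orders, so ρ ≤ 4. For the lower bound: on |z|=r choose arg z so that -2z^4 is real positive; then |e^{-2z^4}| = e^{2r^4} while |e^{5z^3}| ≤ e^{5r^3} = o(e^{2r^4}). So |f| ≥ e^{2r^4}(1 − o(1)) and ρ ≥ 4. Hence ρ = max(3, 4) = 4.
Therefore ρ = 4.

Order ρ = 4.


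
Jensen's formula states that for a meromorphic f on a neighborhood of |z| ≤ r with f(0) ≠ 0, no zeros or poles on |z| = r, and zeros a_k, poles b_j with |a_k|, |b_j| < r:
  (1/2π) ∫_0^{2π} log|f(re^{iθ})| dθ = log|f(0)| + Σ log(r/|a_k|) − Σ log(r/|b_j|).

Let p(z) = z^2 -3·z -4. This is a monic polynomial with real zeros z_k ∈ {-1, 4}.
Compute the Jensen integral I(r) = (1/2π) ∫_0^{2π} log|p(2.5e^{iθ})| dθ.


Zeros: -1, 4; r = 2.5.
Inside |z| < r: -1. Outside (|z| ≥ r): 4.
p(0) = -4, so log|p(0)| = log(4) = 1.3863.
Apply Jensen: I(r) = log|p(0)| + Σ_k log(r/|z_k|), summed over zeros inside |z| < r.
  log(r/|z_k|) for z_k = -1: log(2.5/1) = 0.9163
  Outside zeros (4) contribute nothing to the Jensen sum.
Sum over inside zeros: 0.9163.
I(r) = log|p(0)| + (inside sum) = 1.3863 + 0.9163 = 2.3026.
Note: since some zeros are outside |z| ≤ r, the simplified n·log(r) form does NOT apply — only the inside zeros contribute.

I(r) ≈ 2.3026.


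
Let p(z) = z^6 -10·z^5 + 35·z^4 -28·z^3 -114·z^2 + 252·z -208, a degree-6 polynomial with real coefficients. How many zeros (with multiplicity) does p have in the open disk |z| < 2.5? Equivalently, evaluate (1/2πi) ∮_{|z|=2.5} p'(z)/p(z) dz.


The zeros of p are: (3 + 2i), (3 - 2i), (1 + 1i), (1 - 1i), -2, 4.
Their magnitudes are: 3.606, 3.606, 1.414, 1.414, 2, 4.
Zeros with |z| < R = 2.5: (1 + 1i), (1 - 1i), -2.
Count = 3.
By the argument principle, (1/2πi) ∮_{|z|=R} p'(z)/p(z) dz equals exactly this count.

Number of zeros inside |z| < 2.5: 3.


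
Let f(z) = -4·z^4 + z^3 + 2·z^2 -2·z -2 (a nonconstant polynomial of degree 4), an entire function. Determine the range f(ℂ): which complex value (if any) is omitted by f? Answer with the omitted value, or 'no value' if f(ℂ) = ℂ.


Little Picard bounds the complement of f(ℂ) to at most one point.
For every w ∈ ℂ, the equation p(z) − w = 0 is a nonconstant polynomial in z and hence has at least one root by the fundamental theorem of algebra. So p is surjective onto ℂ, omitting no value.

Omitted value: no value.


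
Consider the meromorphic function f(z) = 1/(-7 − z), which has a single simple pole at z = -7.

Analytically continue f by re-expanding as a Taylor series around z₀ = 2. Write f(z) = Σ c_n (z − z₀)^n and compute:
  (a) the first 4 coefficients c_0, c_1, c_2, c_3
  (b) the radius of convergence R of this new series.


Let w = z − z₀, so z = z₀ + w.
Then -7 − z = -7 − (z₀ + w) = (-7 − z₀) − w = -9 − w.
f(z) = 1/(-9 − w) = (1/(-9)) · 1/(1 − w/(-9)) = Σ_{n≥0} w^n / (-9)^(n+1).
So c_n = 1/(-9)^(n+1):
  c_0 = 1/(-9)^1 = -1/9.
  c_1 = 1/(-9)^2 = 1/81.
  c_2 = 1/(-9)^3 = -1/729.
  c_3 = 1/(-9)^4 = 1/6561.
The series is valid for |w/d| < 1, i.e. |z − z₀| < |d|.
Radius of convergence: R = |-7 − z₀| = |-9| = 9 (distance from z₀ to the singularity z = -7).

c_0 = -1/9, c_1 = 1/81, c_2 = -1/729, c_3 = 1/6561; R = 9.


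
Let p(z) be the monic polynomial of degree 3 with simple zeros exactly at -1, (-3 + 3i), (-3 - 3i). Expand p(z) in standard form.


The polynomial is p(z) = ∏_{α ∈ S} (z − α), where S = {-1, (-3 + 3i), (-3 - 3i)}.
Expanding the product yields: p(z) = z^3 + 7·z^2 + 24·z + 18.
Note conjugate pairs combine to real quadratics: (z − (-3+3i))(z − (-3−3i)) = z² + 6z + 18.
The resulting polynomial has degree 3 and real coefficients as required.

p(z) = z^3 + 7·z^2 + 24·z + 18.


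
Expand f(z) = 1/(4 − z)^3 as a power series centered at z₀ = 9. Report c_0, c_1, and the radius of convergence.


Let w = z − z₀, so z = z₀ + w.
Then 4 − z = 4 − (z₀ + w) = (4 − z₀) − w = -5 − w.
f(z) = 1/(-5 − w)^3 = (1/(-5)^3) · (1 − w/(-5))^{−3}.
By the binomial series (1−u)^{−3} = Σ_{n≥0} C(n+2, 2) u^n for |u|<1, with u = w/(-5):
  c_n = C(n+2, 2) / (-5)^(n+3).
  c_0 = 1/(-5)^3 = -1/125.
  c_1 = 3/(-5)^4 = 3/625.
The series is valid for |w/d| < 1, i.e. |z − z₀| < |d|.
Radius of convergence: R = |4 − z₀| = |-5| = 5 (distance from z₀ to the singularity z = 4).

c_0 = -1/125, c_1 = 3/625; R = 5.


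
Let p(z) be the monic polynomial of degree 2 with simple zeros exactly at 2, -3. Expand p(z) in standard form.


The polynomial is p(z) = ∏_{α ∈ S} (z − α), where S = {2, -3}.
Expanding the product yields: p(z) = z^2 + z -6.
The resulting polynomial has degree 2 and real coefficients as required.

p(z) = z^2 + z -6.


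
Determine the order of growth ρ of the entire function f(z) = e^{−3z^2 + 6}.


|e^{−3z^2 + 6}| = e^{Re(-3·z^2) + 6} ≤ e^{3|z|^2 + 6} = e^{3r^2 + 6} on |z| = r, so ρ ≤ 2. Choosing z on |z|=r so that -3·z^2 is real positive (always possible by picking arg z appropriately) gives |f(z)| = e^{3r^2 + 6}, matching the bound. The additive constant 6 does not affect log log M(r) ~ 2·log r. Hence ρ = 2.
Therefore ρ = 2.

Order ρ = 2.


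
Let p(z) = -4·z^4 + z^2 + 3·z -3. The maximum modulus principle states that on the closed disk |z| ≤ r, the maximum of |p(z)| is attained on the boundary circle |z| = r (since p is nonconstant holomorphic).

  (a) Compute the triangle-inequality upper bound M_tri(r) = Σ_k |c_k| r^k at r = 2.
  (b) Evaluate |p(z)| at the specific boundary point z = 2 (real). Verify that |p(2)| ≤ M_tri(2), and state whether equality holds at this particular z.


Coefficients: c_0 = -3, c_1 = 3, c_2 = 1, c_3 = 0, c_4 = -4. Radius r = 2.
Part (a). Triangle bound: M_tri(r) = Σ_k |c_k| r^k
  = |-3|·2^0 + |3|·2^1 + |1|·2^2 + |0|·2^3 + |-4|·2^4
  = 3 + 6 + 4 + 0 + 64 = 77.
This bounds M(r) := max_{|z|=r} |p(z)| from above; equality holds iff all terms c_k z^k can be made to align in phase at a single z on |z|=r.
Part (b). At z = 2 (real, on the circle |z| = r):
  p(2) = (-3)·2^0 + (3)·2^1 + (1)·2^2 + (0)·2^3 + (-4)·2^4 = -57.
  |p(2)| = 57.
Check: |p(2)| = 57 ≤ 77 = M_tri(2). ✓ Equality does not hold at z = 2 (the coefficients have mixed signs, so the terms do not all align in phase there).

M_tri(2) = 77; |p(2)| = 57; equality at z=2: no.


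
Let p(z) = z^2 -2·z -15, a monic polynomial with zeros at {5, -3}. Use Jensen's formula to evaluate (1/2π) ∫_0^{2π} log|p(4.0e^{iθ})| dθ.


Zeros: -3, 5; r = 4.0.
Inside |z| < r: -3. Outside (|z| ≥ r): 5.
p(0) = -15, so log|p(0)| = log(15) = 2.7081.
Apply Jensen: I(r) = log|p(0)| + Σ_k log(r/|z_k|), summed over zeros inside |z| < r.
  log(r/|z_k|) for z_k = -3: log(4.0/3) = 0.2877
  Outside zeros (5) contribute nothing to the Jensen sum.
Sum over inside zeros: 0.2877.
I(r) = log|p(0)| + (inside sum) = 2.7081 + 0.2877 = 2.9957.
Note: since some zeros are outside |z| ≤ r, the simplified n·log(r) form does NOT apply — only the inside zeros contribute.

I(r) ≈ 2.9957.


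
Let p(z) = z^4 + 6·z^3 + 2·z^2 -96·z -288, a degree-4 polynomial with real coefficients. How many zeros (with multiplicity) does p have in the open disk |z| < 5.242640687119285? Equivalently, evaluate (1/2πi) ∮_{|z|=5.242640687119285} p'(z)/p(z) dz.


The zeros of p are: 4, (-3 + 3i), (-3 - 3i), -4.
Their magnitudes are: 4, 4.243, 4.243, 4.
Zeros with |z| < R = 5.242640687119285: 4, (-3 + 3i), (-3 - 3i), -4.
Count = 4.
By the argument principle, (1/2πi) ∮_{|z|=R} p'(z)/p(z) dz equals exactly this count.

Number of zeros inside |z| < 5.242640687119285: 4.


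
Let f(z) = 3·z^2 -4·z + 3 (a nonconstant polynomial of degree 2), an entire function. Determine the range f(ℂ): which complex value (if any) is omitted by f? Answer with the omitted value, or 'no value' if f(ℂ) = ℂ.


Little Picard bounds the complement of f(ℂ) to at most one point.
For every w ∈ ℂ, the equation p(z) − w = 0 is a nonconstant polynomial in z and hence has at least one root by the fundamental theorem of algebra. So p is surjective onto ℂ, omitting no value.

Omitted value: no value.


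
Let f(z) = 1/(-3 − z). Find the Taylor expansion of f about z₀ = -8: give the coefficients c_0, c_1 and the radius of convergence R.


Let w = z − z₀, so z = z₀ + w.
Then -3 − z = -3 − (z₀ + w) = (-3 − z₀) − w = 5 − w.
f(z) = 1/(5 − w) = (1/(5)) · 1/(1 − w/(5)) = Σ_{n≥0} w^n / (5)^(n+1).
So c_n = 1/(5)^(n+1):
  c_0 = 1/(5)^1 = 1/5.
  c_1 = 1/(5)^2 = 1/25.
The series is valid for |w/d| < 1, i.e. |z − z₀| < |d|.
Radius of convergence: R = |-3 − z₀| = |5| = 5 (distance from z₀ to the singularity z = -3).

c_0 = 1/5, c_1 = 1/25; R = 5.


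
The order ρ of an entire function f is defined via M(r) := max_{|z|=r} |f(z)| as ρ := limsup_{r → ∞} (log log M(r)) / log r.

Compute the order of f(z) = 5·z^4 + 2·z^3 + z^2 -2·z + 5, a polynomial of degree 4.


|f(z)| ≤ Σ|c_k|·r^k = O(r^4) as r → ∞. Polynomial growth is O(e^{r^ε}) for every ε > 0 (since r^4/e^{r^ε} → 0), so ρ ≤ ε for all ε > 0, i.e. ρ = 0. Every nonconstant polynomial has order 0.
Therefore ρ = 0.

Order ρ = 0.


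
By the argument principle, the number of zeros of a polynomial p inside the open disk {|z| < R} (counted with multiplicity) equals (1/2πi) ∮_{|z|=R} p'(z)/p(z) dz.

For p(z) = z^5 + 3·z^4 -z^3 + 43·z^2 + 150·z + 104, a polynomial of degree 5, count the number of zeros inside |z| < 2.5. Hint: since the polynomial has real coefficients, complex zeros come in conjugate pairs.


The zeros of p are: -1, -4, (2 + 3i), (2 - 3i), -2.
Their magnitudes are: 1, 4, 3.606, 3.606, 2.
Zeros with |z| < R = 2.5: -1, -2.
Count = 2.
By the argument principle, (1/2πi) ∮_{|z|=R} p'(z)/p(z) dz equals exactly this count.

Number of zeros inside |z| < 2.5: 2.


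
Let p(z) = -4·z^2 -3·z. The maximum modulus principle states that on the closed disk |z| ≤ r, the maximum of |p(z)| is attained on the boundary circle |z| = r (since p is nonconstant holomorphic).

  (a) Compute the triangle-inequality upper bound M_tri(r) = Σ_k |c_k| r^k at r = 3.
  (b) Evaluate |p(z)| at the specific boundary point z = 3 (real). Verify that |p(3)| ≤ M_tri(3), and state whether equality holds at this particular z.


Coefficients: c_0 = 0, c_1 = -3, c_2 = -4. Radius r = 3.
Part (a). Triangle bound: M_tri(r) = Σ_k |c_k| r^k
  = |0|·3^0 + |-3|·3^1 + |-4|·3^2
  = 0 + 9 + 36 = 45.
This bounds M(r) := max_{|z|=r} |p(z)| from above; equality holds iff all terms c_k z^k can be made to align in phase at a single z on |z|=r.
Part (b). At z = 3 (real, on the circle |z| = r):
  p(3) = (0)·3^0 + (-3)·3^1 + (-4)·3^2 = -45.
  |p(3)| = 45.
Since all nonzero coefficients share the same sign, |p(3)| = 45 = M_tri(3); the triangle bound is attained at z = 3, so in fact M(r) = 45.

M_tri(3) = 45; |p(3)| = 45; equality at z=3: yes.


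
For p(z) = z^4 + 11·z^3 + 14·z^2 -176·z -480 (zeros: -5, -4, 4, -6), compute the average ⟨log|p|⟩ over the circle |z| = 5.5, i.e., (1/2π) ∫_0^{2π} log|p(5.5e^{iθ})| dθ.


Zeros: -6, -5, -4, 4; r = 5.5.
Inside |z| < r: -5, -4, 4. Outside (|z| ≥ r): -6.
p(0) = -480, so log|p(0)| = log(480) = 6.1738.
Apply Jensen: I(r) = log|p(0)| + Σ_k log(r/|z_k|), summed over zeros inside |z| < r.
  log(r/|z_k|) for z_k = -5: log(5.5/5) = 0.0953
  log(r/|z_k|) for z_k = -4: log(5.5/4) = 0.3185
  log(r/|z_k|) for z_k = 4: log(5.5/4) = 0.3185
  Outside zeros (-6) contribute nothing to the Jensen sum.
Sum over inside zeros: 0.7322.
I(r) = log|p(0)| + (inside sum) = 6.1738 + 0.7322 = 6.9060.
Note: since some zeros are outside |z| ≤ r, the simplified n·log(r) form does NOT apply — only the inside zeros contribute.

I(r) ≈ 6.9060.


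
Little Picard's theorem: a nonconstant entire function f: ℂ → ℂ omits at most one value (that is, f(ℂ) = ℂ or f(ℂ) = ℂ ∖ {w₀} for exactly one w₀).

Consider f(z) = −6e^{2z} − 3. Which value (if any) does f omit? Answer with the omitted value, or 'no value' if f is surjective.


Little Picard bounds the complement of f(ℂ) to at most one point.
e^{2z} is never zero on ℂ, so -6·e^{2z} takes every value in ℂ ∖ {0}. Adding -3 shifts the range to ℂ ∖ {-3}. Thus f omits exactly the value -3.

Omitted value: -3.


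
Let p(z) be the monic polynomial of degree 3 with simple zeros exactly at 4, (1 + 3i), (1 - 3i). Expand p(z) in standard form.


The polynomial is p(z) = ∏_{α ∈ S} (z − α), where S = {4, (1 + 3i), (1 - 3i)}.
Expanding the product yields: p(z) = z^3 -6·z^2 + 18·z -40.
Note conjugate pairs combine to real quadratics: (z − (1+3i))(z − (1−3i)) = z² − 2z + 10.
The resulting polynomial has degree 3 and real coefficients as required.

p(z) = z^3 -6·z^2 + 18·z -40.


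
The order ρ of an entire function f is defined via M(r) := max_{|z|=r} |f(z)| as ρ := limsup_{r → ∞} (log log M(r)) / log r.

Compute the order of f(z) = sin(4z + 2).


sin(w) is a linear combination of e^{iw} and e^{−iw} (or e^w, e^{−w} in the hyperbolic case), so |sin(w)| ≤ e^{|w|}. With w = 4z + 2, |w| ≤ 4|z| + 2 = 4r + 2 on |z| = r, giving M(r) ≤ e^{4r + 2}, so ρ ≤ 1. On a suitable ray (z = it for sin/cos; z = t for sinh/cosh, t real → ∞), |sin(4z + 2)| grows like e^{4|t|}/2, so ρ ≥ 1. Hence ρ = 1.
Therefore ρ = 1.

Order ρ = 1.


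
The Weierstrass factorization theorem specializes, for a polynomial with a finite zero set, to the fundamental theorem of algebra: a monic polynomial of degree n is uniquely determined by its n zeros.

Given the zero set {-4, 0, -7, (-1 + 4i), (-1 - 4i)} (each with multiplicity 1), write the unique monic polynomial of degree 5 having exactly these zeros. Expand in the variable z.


The polynomial is p(z) = ∏_{α ∈ S} (z − α), where S = {-4, 0, -7, (-1 + 4i), (-1 - 4i)}.
Expanding the product yields: p(z) = z^5 + 13·z^4 + 67·z^3 + 243·z^2 + 476·z.
Note conjugate pairs combine to real quadratics: (z − (-1+4i))(z − (-1−4i)) = z² + 2z + 17.
The resulting polynomial has degree 5 and real coefficients as required.

p(z) = z^5 + 13·z^4 + 67·z^3 + 243·z^2 + 476·z.


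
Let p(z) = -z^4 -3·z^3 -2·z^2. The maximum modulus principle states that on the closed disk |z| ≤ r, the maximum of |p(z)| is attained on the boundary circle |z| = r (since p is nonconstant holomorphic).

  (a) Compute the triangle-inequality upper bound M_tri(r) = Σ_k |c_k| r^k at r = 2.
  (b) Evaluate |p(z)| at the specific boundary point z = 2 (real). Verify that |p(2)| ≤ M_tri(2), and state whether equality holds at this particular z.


Coefficients: c_0 = 0, c_1 = 0, c_2 = -2, c_3 = -3, c_4 = -1. Radius r = 2.
Part (a). Triangle bound: M_tri(r) = Σ_k |c_k| r^k
  = |0|·2^0 + |0|·2^1 + |-2|·2^2 + |-3|·2^3 + |-1|·2^4
  = 0 + 0 + 8 + 24 + 16 = 48.
This bounds M(r) := max_{|z|=r} |p(z)| from above; equality holds iff all terms c_k z^k can be made to align in phase at a single z on |z|=r.
Part (b). At z = 2 (real, on the circle |z| = r):
  p(2) = (0)·2^0 + (0)·2^1 + (-2)·2^2 + (-3)·2^3 + (-1)·2^4 = -48.
  |p(2)| = 48.
Since all nonzero coefficients share the same sign, |p(2)| = 48 = M_tri(2); the triangle bound is attained at z = 2, so in fact M(r) = 48.

M_tri(2) = 48; |p(2)| = 48; equality at z=2: yes.


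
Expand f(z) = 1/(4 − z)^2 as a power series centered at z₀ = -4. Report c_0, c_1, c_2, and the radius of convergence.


Let w = z − z₀, so z = z₀ + w.
Then 4 − z = 4 − (z₀ + w) = (4 − z₀) − w = 8 − w.
f(z) = 1/(8 − w)^2 = (1/(8)^2) · (1 − w/(8))^{−2}.
By the binomial series (1−u)^{−2} = Σ_{n≥0} C(n+1, 1) u^n for |u|<1, with u = w/(8):
  c_n = C(n+1, 1) / (8)^(n+2).
  c_0 = 1/(8)^2 = 1/64.
  c_1 = 2/(8)^3 = 1/256.
  c_2 = 3/(8)^4 = 3/4096.
The series is valid for |w/d| < 1, i.e. |z − z₀| < |d|.
Radius of convergence: R = |4 − z₀| = |8| = 8 (distance from z₀ to the singularity z = 4).

c_0 = 1/64, c_1 = 1/256, c_2 = 3/4096; R = 8.


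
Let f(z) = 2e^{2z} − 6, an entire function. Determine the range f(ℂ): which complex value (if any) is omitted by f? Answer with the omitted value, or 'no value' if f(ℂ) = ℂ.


Little Picard bounds the complement of f(ℂ) to at most one point.
e^{2z} is never zero on ℂ, so 2·e^{2z} takes every value in ℂ ∖ {0}. Adding -6 shifts the range to ℂ ∖ {-6}. Thus f omits exactly the value -6.

Omitted value: -6.


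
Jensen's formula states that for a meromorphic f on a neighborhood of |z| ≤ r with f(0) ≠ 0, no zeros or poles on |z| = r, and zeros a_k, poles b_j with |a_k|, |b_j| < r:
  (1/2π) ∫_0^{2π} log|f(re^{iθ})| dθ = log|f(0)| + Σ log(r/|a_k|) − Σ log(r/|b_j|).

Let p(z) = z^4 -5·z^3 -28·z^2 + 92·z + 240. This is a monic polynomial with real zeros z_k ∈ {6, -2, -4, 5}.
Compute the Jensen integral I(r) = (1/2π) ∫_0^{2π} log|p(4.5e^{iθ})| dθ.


Zeros: -4, -2, 5, 6; r = 4.5.
Inside |z| < r: -4, -2. Outside (|z| ≥ r): 5, 6.
p(0) = 240, so log|p(0)| = log(240) = 5.4806.
Apply Jensen: I(r) = log|p(0)| + Σ_k log(r/|z_k|), summed over zeros inside |z| < r.
  log(r/|z_k|) for z_k = -2: log(4.5/2) = 0.8109
  log(r/|z_k|) for z_k = -4: log(4.5/4) = 0.1178
  Outside zeros (5, 6) contribute nothing to the Jensen sum.
Sum over inside zeros: 0.9287.
I(r) = log|p(0)| + (inside sum) = 5.4806 + 0.9287 = 6.4094.
Note: since some zeros are outside |z| ≤ r, the simplified n·log(r) form does NOT apply — only the inside zeros contribute.

I(r) ≈ 6.4094.


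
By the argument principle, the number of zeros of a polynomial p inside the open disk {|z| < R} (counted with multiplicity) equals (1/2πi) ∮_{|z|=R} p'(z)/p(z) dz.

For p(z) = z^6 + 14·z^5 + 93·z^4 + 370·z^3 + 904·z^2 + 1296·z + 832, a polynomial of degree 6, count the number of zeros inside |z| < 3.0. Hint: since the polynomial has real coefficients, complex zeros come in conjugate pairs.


The zeros of p are: -4, (-2 + 3i), (-2 - 3i), -2, (-2 + 2i), (-2 - 2i).
Their magnitudes are: 4, 3.606, 3.606, 2, 2.828, 2.828.
Zeros with |z| < R = 3.0: -2, (-2 + 2i), (-2 - 2i).
Count = 3.
By the argument principle, (1/2πi) ∮_{|z|=R} p'(z)/p(z) dz equals exactly this count.

Number of zeros inside |z| < 3.0: 3.


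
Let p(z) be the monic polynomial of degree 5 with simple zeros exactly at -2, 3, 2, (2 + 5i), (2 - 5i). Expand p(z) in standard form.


The polynomial is p(z) = ∏_{α ∈ S} (z − α), where S = {-2, 3, 2, (2 + 5i), (2 - 5i)}.
Expanding the product yields: p(z) = z^5 -7·z^4 + 37·z^3 -59·z^2 -164·z + 348.
Note conjugate pairs combine to real quadratics: (z − (2+5i))(z − (2−5i)) = z² − 4z + 29.
The resulting polynomial has degree 5 and real coefficients as required.

p(z) = z^5 -7·z^4 + 37·z^3 -59·z^2 -164·z + 348.


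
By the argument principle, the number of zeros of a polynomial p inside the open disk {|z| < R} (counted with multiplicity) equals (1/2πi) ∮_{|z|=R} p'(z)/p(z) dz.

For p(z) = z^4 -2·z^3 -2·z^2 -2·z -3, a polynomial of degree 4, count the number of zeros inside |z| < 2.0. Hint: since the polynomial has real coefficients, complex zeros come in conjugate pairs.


The zeros of p are: 3, (0 + 1i), (0 - 1i), -1.
Their magnitudes are: 3, 1, 1, 1.
Zeros with |z| < R = 2.0: (0 + 1i), (0 - 1i), -1.
Count = 3.
By the argument principle, (1/2πi) ∮_{|z|=R} p'(z)/p(z) dz equals exactly this count.

Number of zeros inside |z| < 2.0: 3.


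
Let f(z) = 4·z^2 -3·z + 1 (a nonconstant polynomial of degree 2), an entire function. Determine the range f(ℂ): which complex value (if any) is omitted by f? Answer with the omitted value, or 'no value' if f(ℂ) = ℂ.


Little Picard bounds the complement of f(ℂ) to at most one point.
For every w ∈ ℂ, the equation p(z) − w = 0 is a nonconstant polynomial in z and hence has at least one root by the fundamental theorem of algebra. So p is surjective onto ℂ, omitting no value.

Omitted value: no value.


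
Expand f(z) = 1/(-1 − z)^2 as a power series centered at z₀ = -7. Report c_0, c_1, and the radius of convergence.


Let w = z − z₀, so z = z₀ + w.
Then -1 − z = -1 − (z₀ + w) = (-1 − z₀) − w = 6 − w.
f(z) = 1/(6 − w)^2 = (1/(6)^2) · (1 − w/(6))^{−2}.
By the binomial series (1−u)^{−2} = Σ_{n≥0} C(n+1, 1) u^n for |u|<1, with u = w/(6):
  c_n = C(n+1, 1) / (6)^(n+2).
  c_0 = 1/(6)^2 = 1/36.
  c_1 = 2/(6)^3 = 1/108.
The series is valid for |w/d| < 1, i.e. |z − z₀| < |d|.
Radius of convergence: R = |-1 − z₀| = |6| = 6 (distance from z₀ to the singularity z = -1).

c_0 = 1/36, c_1 = 1/108; R = 6.


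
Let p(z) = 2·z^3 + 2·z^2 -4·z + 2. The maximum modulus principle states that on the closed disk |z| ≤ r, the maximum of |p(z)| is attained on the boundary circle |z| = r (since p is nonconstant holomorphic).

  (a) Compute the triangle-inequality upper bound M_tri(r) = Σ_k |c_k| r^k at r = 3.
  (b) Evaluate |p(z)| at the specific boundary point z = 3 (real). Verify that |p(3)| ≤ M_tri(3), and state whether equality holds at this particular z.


Coefficients: c_0 = 2, c_1 = -4, c_2 = 2, c_3 = 2. Radius r = 3.
Part (a). Triangle bound: M_tri(r) = Σ_k |c_k| r^k
  = |2|·3^0 + |-4|·3^1 + |2|·3^2 + |2|·3^3
  = 2 + 12 + 18 + 54 = 86.
This bounds M(r) := max_{|z|=r} |p(z)| from above; equality holds iff all terms c_k z^k can be made to align in phase at a single z on |z|=r.
Part (b). At z = 3 (real, on the circle |z| = r):
  p(3) = (2)·3^0 + (-4)·3^1 + (2)·3^2 + (2)·3^3 = 62.
  |p(3)| = 62.
Check: |p(3)| = 62 ≤ 86 = M_tri(3). ✓ Equality does not hold at z = 3 (the coefficients have mixed signs, so the terms do not all align in phase there).

M_tri(3) = 86; |p(3)| = 62; equality at z=3: no.


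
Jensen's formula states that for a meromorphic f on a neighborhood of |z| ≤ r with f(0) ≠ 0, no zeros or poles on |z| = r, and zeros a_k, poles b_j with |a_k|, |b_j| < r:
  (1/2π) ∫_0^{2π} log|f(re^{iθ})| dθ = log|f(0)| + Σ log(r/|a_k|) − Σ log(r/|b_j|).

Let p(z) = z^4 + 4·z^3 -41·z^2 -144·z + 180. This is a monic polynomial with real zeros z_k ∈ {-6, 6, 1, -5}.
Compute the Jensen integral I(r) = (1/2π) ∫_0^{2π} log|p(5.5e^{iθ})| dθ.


Zeros: -6, -5, 1, 6; r = 5.5.
Inside |z| < r: -5, 1. Outside (|z| ≥ r): -6, 6.
p(0) = 180, so log|p(0)| = log(180) = 5.1930.
Apply Jensen: I(r) = log|p(0)| + Σ_k log(r/|z_k|), summed over zeros inside |z| < r.
  log(r/|z_k|) for z_k = 1: log(5.5/1) = 1.7047
  log(r/|z_k|) for z_k = -5: log(5.5/5) = 0.0953
  Outside zeros (-6, 6) contribute nothing to the Jensen sum.
Sum over inside zeros: 1.8001.
I(r) = log|p(0)| + (inside sum) = 5.1930 + 1.8001 = 6.9930.
Note: since some zeros are outside |z| ≤ r, the simplified n·log(r) form does NOT apply — only the inside zeros contribute.

I(r) ≈ 6.9930.


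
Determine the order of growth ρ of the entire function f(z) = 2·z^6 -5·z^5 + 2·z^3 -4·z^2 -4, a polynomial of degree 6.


|f(z)| ≤ Σ|c_k|·r^k = O(r^6) as r → ∞. Polynomial growth is O(e^{r^ε}) for every ε > 0 (since r^6/e^{r^ε} → 0), so ρ ≤ ε for all ε > 0, i.e. ρ = 0. Every nonconstant polynomial has order 0.
Therefore ρ = 0.

Order ρ = 0.


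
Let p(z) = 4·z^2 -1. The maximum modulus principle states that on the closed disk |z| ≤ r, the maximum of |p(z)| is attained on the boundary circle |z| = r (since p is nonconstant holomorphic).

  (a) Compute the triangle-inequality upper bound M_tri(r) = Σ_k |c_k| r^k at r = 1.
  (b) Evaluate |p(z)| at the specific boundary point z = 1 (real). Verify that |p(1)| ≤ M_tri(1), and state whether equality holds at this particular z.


Coefficients: c_0 = -1, c_1 = 0, c_2 = 4. Radius r = 1.
Part (a). Triangle bound: M_tri(r) = Σ_k |c_k| r^k
  = |-1|·1^0 + |0|·1^1 + |4|·1^2
  = 1 + 0 + 4 = 5.
This bounds M(r) := max_{|z|=r} |p(z)| from above; equality holds iff all terms c_k z^k can be made to align in phase at a single z on |z|=r.
Part (b). At z = 1 (real, on the circle |z| = r):
  p(1) = (-1)·1^0 + (0)·1^1 + (4)·1^2 = 3.
  |p(1)| = 3.
Check: |p(1)| = 3 ≤ 5 = M_tri(1). ✓ Equality does not hold at z = 1 (the coefficients have mixed signs, so the terms do not all align in phase there).

M_tri(1) = 5; |p(1)| = 3; equality at z=1: no.


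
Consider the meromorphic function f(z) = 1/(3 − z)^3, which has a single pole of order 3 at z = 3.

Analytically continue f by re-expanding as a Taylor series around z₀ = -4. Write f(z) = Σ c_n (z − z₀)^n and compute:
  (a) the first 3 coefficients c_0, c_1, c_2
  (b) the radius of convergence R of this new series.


Let w = z − z₀, so z = z₀ + w.
Then 3 − z = 3 − (z₀ + w) = (3 − z₀) − w = 7 − w.
f(z) = 1/(7 − w)^3 = (1/(7)^3) · (1 − w/(7))^{−3}.
By the binomial series (1−u)^{−3} = Σ_{n≥0} C(n+2, 2) u^n for |u|<1, with u = w/(7):
  c_n = C(n+2, 2) / (7)^(n+3).
  c_0 = 1/(7)^3 = 1/343.
  c_1 = 3/(7)^4 = 3/2401.
  c_2 = 6/(7)^5 = 6/16807.
The series is valid for |w/d| < 1, i.e. |z − z₀| < |d|.
Radius of convergence: R = |3 − z₀| = |7| = 7 (distance from z₀ to the singularity z = 3).

c_0 = 1/343, c_1 = 3/2401, c_2 = 6/16807; R = 7.


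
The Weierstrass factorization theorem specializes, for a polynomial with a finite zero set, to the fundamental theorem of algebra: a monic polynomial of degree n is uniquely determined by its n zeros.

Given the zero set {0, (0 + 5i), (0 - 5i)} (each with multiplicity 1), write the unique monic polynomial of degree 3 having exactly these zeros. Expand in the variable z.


The polynomial is p(z) = ∏_{α ∈ S} (z − α), where S = {0, (0 + 5i), (0 - 5i)}.
Expanding the product yields: p(z) = z^3 + 25·z.
Note conjugate pairs combine to real quadratics: (z − (0+5i))(z − (0−5i)) = z² + 25.
The resulting polynomial has degree 3 and real coefficients as required.

p(z) = z^3 + 25·z.


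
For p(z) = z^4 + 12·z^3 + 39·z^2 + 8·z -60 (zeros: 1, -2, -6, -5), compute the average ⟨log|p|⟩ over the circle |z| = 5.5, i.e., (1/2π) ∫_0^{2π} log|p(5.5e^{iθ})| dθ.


Zeros: -6, -5, -2, 1; r = 5.5.
Inside |z| < r: -5, -2, 1. Outside (|z| ≥ r): -6.
p(0) = -60, so log|p(0)| = log(60) = 4.0943.
Apply Jensen: I(r) = log|p(0)| + Σ_k log(r/|z_k|), summed over zeros inside |z| < r.
  log(r/|z_k|) for z_k = 1: log(5.5/1) = 1.7047
  log(r/|z_k|) for z_k = -2: log(5.5/2) = 1.0116
  log(r/|z_k|) for z_k = -5: log(5.5/5) = 0.0953
  Outside zeros (-6) contribute nothing to the Jensen sum.
Sum over inside zeros: 2.8117.
I(r) = log|p(0)| + (inside sum) = 4.0943 + 2.8117 = 6.9060.
Note: since some zeros are outside |z| ≤ r, the simplified n·log(r) form does NOT apply — only the inside zeros contribute.

I(r) ≈ 6.9060.


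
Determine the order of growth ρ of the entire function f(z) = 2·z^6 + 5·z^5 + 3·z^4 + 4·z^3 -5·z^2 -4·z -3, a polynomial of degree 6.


|f(z)| ≤ Σ|c_k|·r^k = O(r^6) as r → ∞. Polynomial growth is O(e^{r^ε}) for every ε > 0 (since r^6/e^{r^ε} → 0), so ρ ≤ ε for all ε > 0, i.e. ρ = 0. Every nonconstant polynomial has order 0.
Therefore ρ = 0.

Order ρ = 0.


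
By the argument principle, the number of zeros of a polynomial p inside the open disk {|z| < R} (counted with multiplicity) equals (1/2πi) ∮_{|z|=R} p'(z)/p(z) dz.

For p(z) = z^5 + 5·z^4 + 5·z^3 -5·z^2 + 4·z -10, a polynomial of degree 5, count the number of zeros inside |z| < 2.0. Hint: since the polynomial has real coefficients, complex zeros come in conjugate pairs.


The zeros of p are: (0 + 1i), (0 - 1i), 1, (-3 + 1i), (-3 - 1i).
Their magnitudes are: 1, 1, 1, 3.162, 3.162.
Zeros with |z| < R = 2.0: (0 + 1i), (0 - 1i), 1.
Count = 3.
By the argument principle, (1/2πi) ∮_{|z|=R} p'(z)/p(z) dz equals exactly this count.

Number of zeros inside |z| < 2.0: 3.


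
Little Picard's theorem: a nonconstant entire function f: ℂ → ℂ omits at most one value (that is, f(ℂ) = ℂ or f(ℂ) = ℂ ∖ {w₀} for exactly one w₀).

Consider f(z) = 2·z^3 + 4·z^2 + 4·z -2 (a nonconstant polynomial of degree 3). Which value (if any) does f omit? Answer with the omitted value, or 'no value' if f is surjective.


Little Picard bounds the complement of f(ℂ) to at most one point.
For every w ∈ ℂ, the equation p(z) − w = 0 is a nonconstant polynomial in z and hence has at least one root by the fundamental theorem of algebra. So p is surjective onto ℂ, omitting no value.

Omitted value: no value.


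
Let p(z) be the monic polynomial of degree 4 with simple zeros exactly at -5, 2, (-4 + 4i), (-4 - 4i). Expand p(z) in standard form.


The polynomial is p(z) = ∏_{α ∈ S} (z − α), where S = {-5, 2, (-4 + 4i), (-4 - 4i)}.
Expanding the product yields: p(z) = z^4 + 11·z^3 + 46·z^2 + 16·z -320.
Note conjugate pairs combine to real quadratics: (z − (-4+4i))(z − (-4−4i)) = z² + 8z + 32.
The resulting polynomial has degree 4 and real coefficients as required.

p(z) = z^4 + 11·z^3 + 46·z^2 + 16·z -320.


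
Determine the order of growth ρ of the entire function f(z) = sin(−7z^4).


Write sin(w) = (e^{iw} ± e^{−iw})/(2 or 2i), so |sin(w)| ≤ e^{|w|}. With w = −7z^4, |w| ≤ 7r^4 + 0 on |z|=r, giving M(r) ≤ e^{7r^4 + 0} and ρ ≤ 4. For the lower bound, choose z on |z|=r with -7z^4 purely imaginary of modulus 7r^4; then |sin(−7z^4)| grows like e^{7r^4}/2, so ρ ≥ 4. Hence ρ = 4.
Therefore ρ = 4.

Order ρ = 4.


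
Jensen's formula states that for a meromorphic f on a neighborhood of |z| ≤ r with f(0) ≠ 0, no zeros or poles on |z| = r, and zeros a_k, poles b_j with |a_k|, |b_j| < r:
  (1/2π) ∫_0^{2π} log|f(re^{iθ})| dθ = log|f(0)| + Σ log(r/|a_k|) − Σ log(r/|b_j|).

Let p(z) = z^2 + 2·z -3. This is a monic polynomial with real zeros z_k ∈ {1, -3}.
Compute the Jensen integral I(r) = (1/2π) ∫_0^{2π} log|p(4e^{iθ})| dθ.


Zeros: -3, 1; r = 4.
Inside |z| < r: -3, 1. Outside (|z| ≥ r): ∅.
p(0) = -3, so log|p(0)| = log(3) = 1.0986.
Apply Jensen: I(r) = log|p(0)| + Σ_k log(r/|z_k|), summed over zeros inside |z| < r.
  log(r/|z_k|) for z_k = 1: log(4/1) = 1.3863
  log(r/|z_k|) for z_k = -3: log(4/3) = 0.2877
Sum over inside zeros: 1.6740.
I(r) = log|p(0)| + (inside sum) = 1.0986 + 1.6740 = 2.7726.
Closed form (all zeros inside, monic): I(r) = n·log(r) = 2·log(4) = 2.7726. ✓

I(r) ≈ 2.7726.


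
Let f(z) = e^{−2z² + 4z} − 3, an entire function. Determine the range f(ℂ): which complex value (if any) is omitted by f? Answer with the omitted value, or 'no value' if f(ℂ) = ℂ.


Little Picard bounds the complement of f(ℂ) to at most one point.
The exponent g(z) = −2z² + 4z is a nonconstant polynomial, hence surjective onto ℂ. So e^{g(z)} takes every value in {e^w : w ∈ ℂ} = ℂ ∖ {0}. Adding -3 shifts the range to ℂ ∖ {-3}. f omits exactly -3.

Omitted value: -3.


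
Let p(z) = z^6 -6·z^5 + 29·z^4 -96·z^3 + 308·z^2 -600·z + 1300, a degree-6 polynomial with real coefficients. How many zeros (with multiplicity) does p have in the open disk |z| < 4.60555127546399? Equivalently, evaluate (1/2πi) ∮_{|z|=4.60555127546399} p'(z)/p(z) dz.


The zeros of p are: (-1 + 3i), (-1 - 3i), (3 + 2i), (3 - 2i), (1 + 3i), (1 - 3i).
Their magnitudes are: 3.162, 3.162, 3.606, 3.606, 3.162, 3.162.
Zeros with |z| < R = 4.60555127546399: (-1 + 3i), (-1 - 3i), (3 + 2i), (3 - 2i), (1 + 3i), (1 - 3i).
Count = 6.
By the argument principle, (1/2πi) ∮_{|z|=R} p'(z)/p(z) dz equals exactly this count.

Number of zeros inside |z| < 4.60555127546399: 6.


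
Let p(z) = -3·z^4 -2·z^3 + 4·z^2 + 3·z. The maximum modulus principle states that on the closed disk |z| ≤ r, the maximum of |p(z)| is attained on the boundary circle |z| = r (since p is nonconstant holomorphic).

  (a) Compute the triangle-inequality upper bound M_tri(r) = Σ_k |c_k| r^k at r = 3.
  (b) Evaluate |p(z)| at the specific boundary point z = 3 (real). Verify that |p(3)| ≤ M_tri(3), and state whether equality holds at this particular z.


Coefficients: c_0 = 0, c_1 = 3, c_2 = 4, c_3 = -2, c_4 = -3. Radius r = 3.
Part (a). Triangle bound: M_tri(r) = Σ_k |c_k| r^k
  = |0|·3^0 + |3|·3^1 + |4|·3^2 + |-2|·3^3 + |-3|·3^4
  = 0 + 9 + 36 + 54 + 243 = 342.
This bounds M(r) := max_{|z|=r} |p(z)| from above; equality holds iff all terms c_k z^k can be made to align in phase at a single z on |z|=r.
Part (b). At z = 3 (real, on the circle |z| = r):
  p(3) = (0)·3^0 + (3)·3^1 + (4)·3^2 + (-2)·3^3 + (-3)·3^4 = -252.
  |p(3)| = 252.
Check: |p(3)| = 252 ≤ 342 = M_tri(3). ✓ Equality does not hold at z = 3 (the coefficients have mixed signs, so the terms do not all align in phase there).

M_tri(3) = 342; |p(3)| = 252; equality at z=3: no.


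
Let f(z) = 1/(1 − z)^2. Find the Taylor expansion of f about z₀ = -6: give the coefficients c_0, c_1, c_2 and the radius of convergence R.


Let w = z − z₀, so z = z₀ + w.
Then 1 − z = 1 − (z₀ + w) = (1 − z₀) − w = 7 − w.
f(z) = 1/(7 − w)^2 = (1/(7)^2) · (1 − w/(7))^{−2}.
By the binomial series (1−u)^{−2} = Σ_{n≥0} C(n+1, 1) u^n for |u|<1, with u = w/(7):
  c_n = C(n+1, 1) / (7)^(n+2).
  c_0 = 1/(7)^2 = 1/49.
  c_1 = 2/(7)^3 = 2/343.
  c_2 = 3/(7)^4 = 3/2401.
The series is valid for |w/d| < 1, i.e. |z − z₀| < |d|.
Radius of convergence: R = |1 − z₀| = |7| = 7 (distance from z₀ to the singularity z = 1).

c_0 = 1/49, c_1 = 2/343, c_2 = 3/2401; R = 7.


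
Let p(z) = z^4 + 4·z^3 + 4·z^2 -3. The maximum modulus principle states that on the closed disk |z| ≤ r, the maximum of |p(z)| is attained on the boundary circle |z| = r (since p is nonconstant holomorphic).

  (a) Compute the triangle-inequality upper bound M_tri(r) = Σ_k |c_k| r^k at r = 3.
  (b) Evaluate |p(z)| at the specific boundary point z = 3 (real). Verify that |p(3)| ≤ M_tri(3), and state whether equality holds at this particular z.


Coefficients: c_0 = -3, c_1 = 0, c_2 = 4, c_3 = 4, c_4 = 1. Radius r = 3.
Part (a). Triangle bound: M_tri(r) = Σ_k |c_k| r^k
  = |-3|·3^0 + |0|·3^1 + |4|·3^2 + |4|·3^3 + |1|·3^4
  = 3 + 0 + 36 + 108 + 81 = 228.
This bounds M(r) := max_{|z|=r} |p(z)| from above; equality holds iff all terms c_k z^k can be made to align in phase at a single z on |z|=r.
Part (b). At z = 3 (real, on the circle |z| = r):
  p(3) = (-3)·3^0 + (0)·3^1 + (4)·3^2 + (4)·3^3 + (1)·3^4 = 222.
  |p(3)| = 222.
Check: |p(3)| = 222 ≤ 228 = M_tri(3). ✓ Equality does not hold at z = 3 (the coefficients have mixed signs, so the terms do not all align in phase there).

M_tri(3) = 228; |p(3)| = 222; equality at z=3: no.


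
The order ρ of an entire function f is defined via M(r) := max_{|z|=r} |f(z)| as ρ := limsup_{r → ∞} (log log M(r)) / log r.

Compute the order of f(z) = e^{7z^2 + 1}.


|e^{7z^2 + 1}| = e^{Re(7·z^2) + 1} ≤ e^{7|z|^2 + 1} = e^{7r^2 + 1} on |z| = r, so ρ ≤ 2. Choosing z on |z|=r so that 7·z^2 is real positive (always possible by picking arg z appropriately) gives |f(z)| = e^{7r^2 + 1}, matching the bound. The additive constant 1 does not affect log log M(r) ~ 2·log r. Hence ρ = 2.
Therefore ρ = 2.

Order ρ = 2.


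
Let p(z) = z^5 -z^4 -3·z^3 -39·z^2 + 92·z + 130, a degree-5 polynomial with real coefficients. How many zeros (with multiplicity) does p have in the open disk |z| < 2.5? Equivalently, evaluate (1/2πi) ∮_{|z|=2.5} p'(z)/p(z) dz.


The zeros of p are: (-2 + 3i), (-2 - 3i), -1, (3 + 1i), (3 - 1i).
Their magnitudes are: 3.606, 3.606, 1, 3.162, 3.162.
Zeros with |z| < R = 2.5: -1.
Count = 1.
By the argument principle, (1/2πi) ∮_{|z|=R} p'(z)/p(z) dz equals exactly this count.

Number of zeros inside |z| < 2.5: 1.


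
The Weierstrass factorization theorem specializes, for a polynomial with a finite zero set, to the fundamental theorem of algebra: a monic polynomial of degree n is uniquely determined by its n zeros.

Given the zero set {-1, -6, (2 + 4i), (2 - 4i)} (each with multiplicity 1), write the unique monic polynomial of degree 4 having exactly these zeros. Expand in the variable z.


The polynomial is p(z) = ∏_{α ∈ S} (z − α), where S = {-1, -6, (2 + 4i), (2 - 4i)}.
Expanding the product yields: p(z) = z^4 + 3·z^3 -2·z^2 + 116·z + 120.
Note conjugate pairs combine to real quadratics: (z − (2+4i))(z − (2−4i)) = z² − 4z + 20.
The resulting polynomial has degree 4 and real coefficients as required.

p(z) = z^4 + 3·z^3 -2·z^2 + 116·z + 120.


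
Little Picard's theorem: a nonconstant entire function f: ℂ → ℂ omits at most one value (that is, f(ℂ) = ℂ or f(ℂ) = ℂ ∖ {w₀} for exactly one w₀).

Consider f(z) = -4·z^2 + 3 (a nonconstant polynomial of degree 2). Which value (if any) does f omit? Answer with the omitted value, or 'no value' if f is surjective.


Little Picard bounds the complement of f(ℂ) to at most one point.
For every w ∈ ℂ, the equation p(z) − w = 0 is a nonconstant polynomial in z and hence has at least one root by the fundamental theorem of algebra. So p is surjective onto ℂ, omitting no value.

Omitted value: no value.


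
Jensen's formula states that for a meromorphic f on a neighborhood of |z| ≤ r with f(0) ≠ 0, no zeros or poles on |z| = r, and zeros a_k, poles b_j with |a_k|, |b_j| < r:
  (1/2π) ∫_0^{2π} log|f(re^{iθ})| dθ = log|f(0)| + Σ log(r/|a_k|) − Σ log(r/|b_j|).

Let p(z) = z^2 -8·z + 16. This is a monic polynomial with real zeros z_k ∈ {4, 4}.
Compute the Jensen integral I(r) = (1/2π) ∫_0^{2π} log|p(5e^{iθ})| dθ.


Zeros: 4, 4; r = 5.
Inside |z| < r: 4, 4. Outside (|z| ≥ r): ∅.
p(0) = 16, so log|p(0)| = log(16) = 2.7726.
Apply Jensen: I(r) = log|p(0)| + Σ_k log(r/|z_k|), summed over zeros inside |z| < r.
  log(r/|z_k|) for z_k = 4: log(5/4) = 0.2231
  log(r/|z_k|) for z_k = 4: log(5/4) = 0.2231
Sum over inside zeros: 0.4463.
I(r) = log|p(0)| + (inside sum) = 2.7726 + 0.4463 = 3.2189.
Closed form (all zeros inside, monic): I(r) = n·log(r) = 2·log(5) = 3.2189. ✓

I(r) ≈ 3.2189.


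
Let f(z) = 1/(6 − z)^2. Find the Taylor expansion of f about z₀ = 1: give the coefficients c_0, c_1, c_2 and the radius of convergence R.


Let w = z − z₀, so z = z₀ + w.
Then 6 − z = 6 − (z₀ + w) = (6 − z₀) − w = 5 − w.
f(z) = 1/(5 − w)^2 = (1/(5)^2) · (1 − w/(5))^{−2}.
By the binomial series (1−u)^{−2} = Σ_{n≥0} C(n+1, 1) u^n for |u|<1, with u = w/(5):
  c_n = C(n+1, 1) / (5)^(n+2).
  c_0 = 1/(5)^2 = 1/25.
  c_1 = 2/(5)^3 = 2/125.
  c_2 = 3/(5)^4 = 3/625.
The series is valid for |w/d| < 1, i.e. |z − z₀| < |d|.
Radius of convergence: R = |6 − z₀| = |5| = 5 (distance from z₀ to the singularity z = 6).

c_0 = 1/25, c_1 = 2/125, c_2 = 3/625; R = 5.


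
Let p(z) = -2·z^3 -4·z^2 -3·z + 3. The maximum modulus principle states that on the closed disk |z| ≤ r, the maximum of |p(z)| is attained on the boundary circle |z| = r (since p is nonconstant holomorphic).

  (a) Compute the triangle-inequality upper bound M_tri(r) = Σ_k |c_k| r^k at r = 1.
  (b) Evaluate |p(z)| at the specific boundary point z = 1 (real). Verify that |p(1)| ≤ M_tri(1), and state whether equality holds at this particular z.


Coefficients: c_0 = 3, c_1 = -3, c_2 = -4, c_3 = -2. Radius r = 1.
Part (a). Triangle bound: M_tri(r) = Σ_k |c_k| r^k
  = |3|·1^0 + |-3|·1^1 + |-4|·1^2 + |-2|·1^3
  = 3 + 3 + 4 + 2 = 12.
This bounds M(r) := max_{|z|=r} |p(z)| from above; equality holds iff all terms c_k z^k can be made to align in phase at a single z on |z|=r.
Part (b). At z = 1 (real, on the circle |z| = r):
  p(1) = (3)·1^0 + (-3)·1^1 + (-4)·1^2 + (-2)·1^3 = -6.
  |p(1)| = 6.
Check: |p(1)| = 6 ≤ 12 = M_tri(1). ✓ Equality does not hold at z = 1 (the coefficients have mixed signs, so the terms do not all align in phase there).

M_tri(1) = 12; |p(1)| = 6; equality at z=1: no.


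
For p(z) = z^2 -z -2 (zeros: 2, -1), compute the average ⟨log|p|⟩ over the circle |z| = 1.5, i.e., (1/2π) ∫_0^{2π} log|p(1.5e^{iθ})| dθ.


Zeros: -1, 2; r = 1.5.
Inside |z| < r: -1. Outside (|z| ≥ r): 2.
p(0) = -2, so log|p(0)| = log(2) = 0.6931.
Apply Jensen: I(r) = log|p(0)| + Σ_k log(r/|z_k|), summed over zeros inside |z| < r.
  log(r/|z_k|) for z_k = -1: log(1.5/1) = 0.4055
  Outside zeros (2) contribute nothing to the Jensen sum.
Sum over inside zeros: 0.4055.
I(r) = log|p(0)| + (inside sum) = 0.6931 + 0.4055 = 1.0986.
Note: since some zeros are outside |z| ≤ r, the simplified n·log(r) form does NOT apply — only the inside zeros contribute.

I(r) ≈ 1.0986.
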